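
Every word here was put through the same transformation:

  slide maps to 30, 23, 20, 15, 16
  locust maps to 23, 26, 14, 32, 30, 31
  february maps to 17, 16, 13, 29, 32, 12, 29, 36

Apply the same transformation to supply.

s is letter #19 and maps to 30: an offset of 11. Each letter is replaced by its alphabet position (a=1..z=26) + 11.
On supply: s=19→30, u=21→32, p=16→27, p=16→27, l=12→23, y=25→36.

30, 32, 27, 27, 23, 36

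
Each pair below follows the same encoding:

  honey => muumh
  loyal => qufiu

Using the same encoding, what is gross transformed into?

lxvab

Letter i (0-indexed) is shifted by i+5, so successive shifts are 5, 6, 7, ….
For gross: g+5=l, r+6=x, o+7=v, s+8=a, s+9=b.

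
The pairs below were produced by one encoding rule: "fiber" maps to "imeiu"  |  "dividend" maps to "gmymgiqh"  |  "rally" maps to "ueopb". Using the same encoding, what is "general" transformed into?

jiqiueo

It's a Vigenère-style cipher with numeric key [3,4]: position i shifts by key[i mod 2].
On general: g+3=j, e+4=i, n+3=q, e+4=i, r+3=u, a+4=e, l+3=o.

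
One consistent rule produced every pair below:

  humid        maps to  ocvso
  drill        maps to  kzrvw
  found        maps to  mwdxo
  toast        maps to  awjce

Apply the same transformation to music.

Letter i (0-indexed) is shifted by i+7, so successive shifts are 7, 8, 9, ….
On music: m+7=t, u+8=c, s+9=b, i+10=s, c+11=n.

tcbsn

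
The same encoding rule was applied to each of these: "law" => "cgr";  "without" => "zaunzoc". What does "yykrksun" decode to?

homeless

The word is reversed, then every letter is shifted forward by 6.
Undoing it on yykrksun: shift back: y−6=s, y−6=s, k−6=e, r−6=l, k−6=e, s−6=m, u−6=o, n−6=h → sselemoh; then reverse → homeless.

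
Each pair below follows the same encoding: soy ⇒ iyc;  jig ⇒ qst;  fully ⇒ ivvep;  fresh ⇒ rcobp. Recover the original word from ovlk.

The output letters match the input read backwards, each shifted +10: soy reversed is yos. The word is reversed, then every letter is shifted forward by 10.
Undoing it on ovlk: shift back: o−10=e, v−10=l, l−10=b, k−10=a → elba; then reverse → able.

able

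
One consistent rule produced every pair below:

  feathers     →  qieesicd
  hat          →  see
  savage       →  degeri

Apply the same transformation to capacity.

neaenmej

The shift depends on letter class: consonant f→q is +11, but vowel e→i is +4. Vowels shift forward by 4 and consonants shift forward by 11.
For capacity: c(cons)+11=n, a(vowel)+4=e, p(cons)+11=a, a(vowel)+4=e, c(cons)+11=n, i(vowel)+4=m, t(cons)+11=e, y(cons)+11=j.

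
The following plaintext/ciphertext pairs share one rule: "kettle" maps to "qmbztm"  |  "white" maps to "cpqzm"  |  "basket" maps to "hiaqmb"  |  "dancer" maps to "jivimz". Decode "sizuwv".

Shifts by position in kettle: pos 0: k→q (+6), pos 1: e→m (+8), pos 2: t→b (+8), pos 3: t→z (+6), pos 4: l→t (+8), pos 5: e→m (+8) — repeating every 3. The shifts repeat in a cycle of length 3: positions 0,1,… shift by +6, +8, +8, then the pattern repeats.
Decoding sizuwv: s−6=m, i−8=a, z−8=r, u−6=o, w−8=o, v−8=n.

maroon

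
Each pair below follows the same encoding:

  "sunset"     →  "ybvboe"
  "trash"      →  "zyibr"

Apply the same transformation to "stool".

In sunset: s→y is +6, u→b is +7, n→v is +8, s→b is +9 — the shift increases by 1 each position. Each letter shifts forward by (position + 6), i.e. 6, 7, 8, … — the shift grows by one for each successive letter.
On stool: s+6=y, t+7=a, o+8=w, o+9=x, l+10=v.

yawxv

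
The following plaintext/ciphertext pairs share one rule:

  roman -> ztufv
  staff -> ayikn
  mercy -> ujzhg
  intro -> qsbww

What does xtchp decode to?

pouch

It's a Vigenère-style cipher with numeric key [8,5]: position i shifts by key[i mod 2].
Undoing it on xtchp: x−8=p, t−5=o, c−8=u, h−5=c, p−8=h.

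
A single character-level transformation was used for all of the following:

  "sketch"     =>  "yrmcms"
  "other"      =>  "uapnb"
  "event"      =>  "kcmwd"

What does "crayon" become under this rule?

iyihyy

The shift increases by 1 at each position, starting from +6: 6, 7, 8, ….
Applying it to crayon: c+6=i, r+7=y, a+8=i, y+9=h, o+10=y, n+11=y.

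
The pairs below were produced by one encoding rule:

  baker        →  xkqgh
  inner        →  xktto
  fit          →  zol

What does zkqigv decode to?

The output letters match the input read backwards, each shifted +6: baker reversed is rekab. The word is reversed, then every letter is shifted forward by 6.
Undoing it on zkqigv: shift back: z−6=t, k−6=e, q−6=k, i−6=c, g−6=a, v−6=p → tekcap; then reverse → packet.

packet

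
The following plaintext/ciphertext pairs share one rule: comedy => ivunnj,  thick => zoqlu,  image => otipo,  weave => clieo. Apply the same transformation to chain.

ioirx

In comedy: c→i is +6, o→v is +7, m→u is +8, e→n is +9 — the shift increases by 1 each position. Letter i (0-indexed) is shifted by i+6, so successive shifts are 6, 7, 8, ….
On chain: c+6=i, h+7=o, a+8=i, i+9=r, n+10=x.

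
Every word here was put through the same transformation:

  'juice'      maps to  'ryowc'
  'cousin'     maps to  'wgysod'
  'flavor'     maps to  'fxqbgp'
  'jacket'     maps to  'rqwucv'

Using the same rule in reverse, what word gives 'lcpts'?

Treating letters as 0–25, the rule is x ↦ 3x + 16 (mod 26).
Undoing it on lcpts: l(11)→9·(11−16)≡7=h; c(2)→9·(2−16)≡4=e; p(15)→9·(15−16)≡17=r; t(19)→9·(19−16)≡1=b; s(18)→9·(18−16)≡18=s (all mod 26).

herbs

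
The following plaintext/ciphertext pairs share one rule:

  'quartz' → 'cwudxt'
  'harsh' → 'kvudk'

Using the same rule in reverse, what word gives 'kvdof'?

Two steps: reverse the string, then apply a Caesar shift of +3.
Decoding kvdof: shift back: k−3=h, v−3=s, d−3=a, o−3=l, f−3=c → hsalc; then reverse → clash.

clash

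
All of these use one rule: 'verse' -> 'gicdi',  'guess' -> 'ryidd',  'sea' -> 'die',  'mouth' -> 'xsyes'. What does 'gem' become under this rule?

rix

The shift depends on letter class: consonant v→g is +11, but vowel e→i is +4. Two shifts are in play — +4 for a/e/i/o/u, +11 for every other letter.
Applying it to gem: g(cons)+11=r, e(vowel)+4=i, m(cons)+11=x.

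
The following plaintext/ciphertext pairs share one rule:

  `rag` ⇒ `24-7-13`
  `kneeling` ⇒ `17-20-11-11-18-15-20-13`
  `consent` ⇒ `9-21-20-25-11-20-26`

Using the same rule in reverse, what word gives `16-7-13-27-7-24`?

jaguar

r is letter #18 and maps to 24: an offset of 6. Letters become their 1-based position plus 6 (so a→7, b→8, …).
Reversing it on 16-7-13-27-7-24: 16→(16−6)÷1=10=j, 7→(7−6)÷1=1=a, 13→(13−6)÷1=7=g, 27→(27−6)÷1=21=u, 7→(7−6)÷1=1=a, 24→(24−6)÷1=18=r.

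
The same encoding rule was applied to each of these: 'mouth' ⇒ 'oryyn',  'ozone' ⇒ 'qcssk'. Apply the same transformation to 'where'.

ykiwk

In mouth: m→o is +2, o→r is +3, u→y is +4, t→y is +5 — the shift increases by 1 each position. Letter i (0-indexed) is shifted by i+2, so successive shifts are 2, 3, 4, ….
For where: w+2=y, h+3=k, e+4=i, r+5=w, e+6=k.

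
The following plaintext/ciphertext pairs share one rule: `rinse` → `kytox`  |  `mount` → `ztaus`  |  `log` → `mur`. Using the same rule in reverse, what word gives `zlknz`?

theft

The output letters match the input read backwards, each shifted +6: rinse reversed is esnir. The word is reversed, then every letter is shifted forward by 6.
Undoing it on zlknz: shift back: z−6=t, l−6=f, k−6=e, n−6=h, z−6=t → tfeht; then reverse → theft.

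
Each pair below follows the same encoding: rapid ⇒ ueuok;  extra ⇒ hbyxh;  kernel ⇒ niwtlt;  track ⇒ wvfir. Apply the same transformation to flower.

iptclz

Each letter shifts forward by (position + 3), i.e. 3, 4, 5, … — the shift grows by one for each successive letter.
On flower: f+3=i, l+4=p, o+5=t, w+6=c, e+7=l, r+8=z.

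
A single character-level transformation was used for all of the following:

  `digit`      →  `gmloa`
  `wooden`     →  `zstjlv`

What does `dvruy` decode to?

armor

In digit: d→g is +3, i→m is +4, g→l is +5, i→o is +6 — the shift increases by 1 each position. Letter i (0-indexed) is shifted by i+3, so successive shifts are 3, 4, 5, ….
Undoing it on dvruy: d−3=a, v−4=r, r−5=m, u−6=o, y−7=r.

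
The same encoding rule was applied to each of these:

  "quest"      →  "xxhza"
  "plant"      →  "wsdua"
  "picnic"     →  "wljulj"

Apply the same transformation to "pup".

The shift depends on letter class: consonant q→x is +7, but vowel u→x is +3. The rule splits by letter class: vowels +3, consonants +7.
Applying it to pup: p(cons)+7=w, u(vowel)+3=x, p(cons)+7=w.

wxw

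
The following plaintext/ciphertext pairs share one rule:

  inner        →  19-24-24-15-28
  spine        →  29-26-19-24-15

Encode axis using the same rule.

i is letter #9 and maps to 19: an offset of 10. Letters become their 1-based position plus 10 (so a→11, b→12, …).
On axis: a=1→11, x=24→34, i=9→19, s=19→29.

11-34-19-29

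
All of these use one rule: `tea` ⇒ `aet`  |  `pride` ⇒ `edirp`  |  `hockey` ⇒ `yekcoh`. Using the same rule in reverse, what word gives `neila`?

The output letters match the input read backwards: tea reversed is aet. It's just the letters in reverse order.
Undoing it on neila: then reverse → alien.

alien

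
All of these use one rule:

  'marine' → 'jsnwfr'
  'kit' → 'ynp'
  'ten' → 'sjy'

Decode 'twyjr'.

Two steps: reverse the string, then apply a Caesar shift of +5.
Undoing it on twyjr: shift back: t−5=o, w−5=r, y−5=t, j−5=e, r−5=m → ortem; then reverse → metro.

metro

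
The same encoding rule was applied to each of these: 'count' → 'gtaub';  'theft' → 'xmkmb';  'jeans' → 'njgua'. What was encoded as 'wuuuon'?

In count: c→g is +4, o→t is +5, u→a is +6, n→u is +7 — the shift increases by 1 each position. The shift increases by 1 at each position, starting from +4: 4, 5, 6, ….
Decoding wuuuon: w−4=s, u−5=p, u−6=o, u−7=n, o−8=g, n−9=e.

sponge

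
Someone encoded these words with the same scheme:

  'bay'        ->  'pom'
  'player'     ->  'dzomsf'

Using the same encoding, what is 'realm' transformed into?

Compare letters: b→p is +14, a→o is +14, y→m is +14 — a constant shift. It's a constant shift of +14 (ROT14).
On realm: r+14=f, e+14=s, a+14=o, l+14=z, m+14=a.

fsoza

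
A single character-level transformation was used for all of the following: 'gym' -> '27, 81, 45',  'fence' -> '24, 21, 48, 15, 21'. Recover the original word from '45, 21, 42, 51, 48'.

melon

g(#7)→27 and y(#25)→81: differences scale by 3, so n = 3·pos + 6. The formula is n = 3×(alphabet index, a=1) + 6.
Undoing it on 45, 21, 42, 51, 48: 45→(45−6)÷3=13=m, 21→(21−6)÷3=5=e, 42→(42−6)÷3=12=l, 51→(51−6)÷3=15=o, 48→(48−6)÷3=14=n.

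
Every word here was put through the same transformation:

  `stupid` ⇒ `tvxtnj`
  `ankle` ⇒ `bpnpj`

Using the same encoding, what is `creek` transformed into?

dthip

In stupid: s→t is +1, t→v is +2, u→x is +3, p→t is +4 — the shift increases by 1 each position. Letter i (0-indexed) is shifted by i+1, so successive shifts are 1, 2, 3, ….
On creek: c+1=d, r+2=t, e+3=h, e+4=i, k+5=p.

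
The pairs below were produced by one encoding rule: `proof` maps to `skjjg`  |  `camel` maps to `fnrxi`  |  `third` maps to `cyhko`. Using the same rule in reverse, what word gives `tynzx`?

p(15)→s(18) and r(17)→k(10) fit y≡9x+13 (mod 26); the inverse of 9 mod 26 is 3. Each letter's alphabet position (a=0..z=25) is mapped through 9·x+13 mod 26 — an affine cipher.
Decoding tynzx: t(19)→3·(19−13)≡18=s; y(24)→3·(24−13)≡7=h; n(13)→3·(13−13)≡0=a; z(25)→3·(25−13)≡10=k; x(23)→3·(23−13)≡4=e (all mod 26).

shake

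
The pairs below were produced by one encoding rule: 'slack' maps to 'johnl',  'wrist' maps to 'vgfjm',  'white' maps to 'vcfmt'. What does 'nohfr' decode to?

claim

s(18)→j(9) and l(11)→o(14) fit y≡3x+7 (mod 26); the inverse of 3 mod 26 is 9. This is an affine cipher: with a=0,…,z=25, each position x becomes (3x+7) mod 26.
Undoing it on nohfr: n(13)→9·(13−7)≡2=c; o(14)→9·(14−7)≡11=l; h(7)→9·(7−7)≡0=a; f(5)→9·(5−7)≡8=i; r(17)→9·(17−7)≡12=m (all mod 26).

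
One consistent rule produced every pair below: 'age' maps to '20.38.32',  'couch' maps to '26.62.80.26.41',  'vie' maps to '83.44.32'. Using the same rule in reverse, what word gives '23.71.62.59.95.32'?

a(#1)→20 and g(#7)→38: differences scale by 3, so n = 3·pos + 17. The formula is n = 3×(alphabet index, a=1) + 17.
Undoing it on 23.71.62.59.95.32: 23→(23−17)÷3=2=b, 71→(71−17)÷3=18=r, 62→(62−17)÷3=15=o, 59→(59−17)÷3=14=n, 95→(95−17)÷3=26=z, 32→(32−17)÷3=5=e.

bronze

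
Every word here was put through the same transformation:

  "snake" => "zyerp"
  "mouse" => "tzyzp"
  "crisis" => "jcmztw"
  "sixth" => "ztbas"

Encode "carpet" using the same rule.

Shifts by position in snake: pos 0: s→z (+7), pos 1: n→y (+11), pos 2: a→e (+4), pos 3: k→r (+7), pos 4: e→p (+11) — repeating every 3. It's a Vigenère-style cipher with numeric key [7,11,4]: position i shifts by key[i mod 3].
On carpet: c+7=j, a+11=l, r+4=v, p+7=w, e+11=p, t+4=x.

jlvwpx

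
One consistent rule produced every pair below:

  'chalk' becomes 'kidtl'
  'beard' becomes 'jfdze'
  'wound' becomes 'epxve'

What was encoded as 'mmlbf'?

elite

Shifts by position in chalk: pos 0: c→k (+8), pos 1: h→i (+1), pos 2: a→d (+3), pos 3: l→t (+8), pos 4: k→l (+1) — repeating every 3. It's a Vigenère-style cipher with numeric key [8,1,3]: position i shifts by key[i mod 3].
Undoing it on mmlbf: m−8=e, m−1=l, l−3=i, b−8=t, f−1=e.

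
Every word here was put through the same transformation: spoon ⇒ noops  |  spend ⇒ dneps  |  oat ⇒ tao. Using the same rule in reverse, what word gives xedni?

The output letters match the input read backwards: spoon reversed is noops. It's just the letters in reverse order.
Reversing it on xedni: then reverse → index.

index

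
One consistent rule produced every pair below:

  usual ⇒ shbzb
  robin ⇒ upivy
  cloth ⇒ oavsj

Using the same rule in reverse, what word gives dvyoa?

The output letters match the input read backwards, each shifted +7: usual reversed is lausu. Read the word backwards and shift each letter +7.
Decoding dvyoa: shift back: d−7=w, v−7=o, y−7=r, o−7=h, a−7=t → worht; then reverse → throw.

throw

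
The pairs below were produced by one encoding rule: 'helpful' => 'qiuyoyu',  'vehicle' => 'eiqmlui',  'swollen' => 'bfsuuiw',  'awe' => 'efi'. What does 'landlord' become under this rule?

The shift depends on letter class: consonant h→q is +9, but vowel e→i is +4. The rule splits by letter class: vowels +4, consonants +9.
On landlord: l(cons)+9=u, a(vowel)+4=e, n(cons)+9=w, d(cons)+9=m, l(cons)+9=u, o(vowel)+4=s, r(cons)+9=a, d(cons)+9=m.

uewmusam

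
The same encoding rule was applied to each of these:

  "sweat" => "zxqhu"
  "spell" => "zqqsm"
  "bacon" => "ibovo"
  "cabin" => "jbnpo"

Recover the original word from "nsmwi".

The shifts repeat in a cycle of length 3: positions 0,1,… shift by +7, +1, +12, then the pattern repeats.
Undoing it on nsmwi: n−7=g, s−1=r, m−12=a, w−7=p, i−1=h.

graph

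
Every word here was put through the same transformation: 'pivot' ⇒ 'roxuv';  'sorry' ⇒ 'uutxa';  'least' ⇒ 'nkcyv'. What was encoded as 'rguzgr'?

pastel

Shifts by position in pivot: pos 0: p→r (+2), pos 1: i→o (+6), pos 2: v→x (+2), pos 3: o→u (+6) — repeating every 2. The shifts repeat in a cycle of length 2: positions 0,1,… shift by +2, +6, then the pattern repeats.
Reversing it on rguzgr: r−2=p, g−6=a, u−2=s, z−6=t, g−2=e, r−6=l.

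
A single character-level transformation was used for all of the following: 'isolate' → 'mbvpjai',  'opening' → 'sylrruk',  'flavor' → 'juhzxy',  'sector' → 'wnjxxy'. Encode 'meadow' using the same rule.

Shifts by position in isolate: pos 0: i→m (+4), pos 1: s→b (+9), pos 2: o→v (+7), pos 3: l→p (+4), pos 4: a→j (+9), pos 5: t→a (+7) — repeating every 3. The shifts repeat in a cycle of length 3: positions 0,1,… shift by +4, +9, +7, then the pattern repeats.
On meadow: m+4=q, e+9=n, a+7=h, d+4=h, o+9=x, w+7=d.

qnhhxd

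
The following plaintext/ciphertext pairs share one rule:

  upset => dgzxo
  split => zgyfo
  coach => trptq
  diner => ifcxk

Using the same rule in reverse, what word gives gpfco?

u(20)→d(3) and p(15)→g(6) fit y≡15x+15 (mod 26); the inverse of 15 mod 26 is 7. Treating letters as 0–25, the rule is x ↦ 15x + 15 (mod 26).
Undoing it on gpfco: g(6)→7·(6−15)≡15=p; p(15)→7·(15−15)≡0=a; f(5)→7·(5−15)≡8=i; c(2)→7·(2−15)≡13=n; o(14)→7·(14−15)≡19=t (all mod 26).

paint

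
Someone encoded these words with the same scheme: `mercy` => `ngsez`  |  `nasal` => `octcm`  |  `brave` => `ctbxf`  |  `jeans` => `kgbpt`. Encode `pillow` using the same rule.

Shifts by position in mercy: pos 0: m→n (+1), pos 1: e→g (+2), pos 2: r→s (+1), pos 3: c→e (+2) — repeating every 2. It's a Vigenère-style cipher with numeric key [1,2]: position i shifts by key[i mod 2].
For pillow: p+1=q, i+2=k, l+1=m, l+2=n, o+1=p, w+2=y.

qkmnpy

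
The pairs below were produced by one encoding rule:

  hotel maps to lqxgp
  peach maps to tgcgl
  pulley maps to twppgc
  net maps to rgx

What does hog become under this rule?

lqk

Two shifts are in play — +2 for a/e/i/o/u, +4 for every other letter.
On hog: h(cons)+4=l, o(vowel)+2=q, g(cons)+4=k.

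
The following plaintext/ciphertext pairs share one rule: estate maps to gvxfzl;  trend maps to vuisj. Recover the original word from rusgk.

probe

Letter i (0-indexed) is shifted by i+2, so successive shifts are 2, 3, 4, ….
Reversing it on rusgk: r−2=p, u−3=r, s−4=o, g−5=b, k−6=e.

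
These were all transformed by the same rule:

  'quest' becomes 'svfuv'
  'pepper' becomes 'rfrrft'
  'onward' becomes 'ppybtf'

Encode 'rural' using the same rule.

The rule splits by letter class: vowels +1, consonants +2.
For rural: r(cons)+2=t, u(vowel)+1=v, r(cons)+2=t, a(vowel)+1=b, l(cons)+2=n.

tvtbn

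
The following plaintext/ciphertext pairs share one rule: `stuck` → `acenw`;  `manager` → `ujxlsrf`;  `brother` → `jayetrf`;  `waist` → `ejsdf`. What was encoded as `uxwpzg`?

moment

In stuck: s→a is +8, t→c is +9, u→e is +10, c→n is +11 — the shift increases by 1 each position. The shift increases by 1 at each position, starting from +8: 8, 9, 10, ….
Decoding uxwpzg: u−8=m, x−9=o, w−10=m, p−11=e, z−12=n, g−13=t.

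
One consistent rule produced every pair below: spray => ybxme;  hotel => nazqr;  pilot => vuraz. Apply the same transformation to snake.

yzgwk

Shifts by position in spray: pos 0: s→y (+6), pos 1: p→b (+12), pos 2: r→x (+6), pos 3: a→m (+12) — repeating every 2. It's a Vigenère-style cipher with numeric key [6,12]: position i shifts by key[i mod 2].
Applying it to snake: s+6=y, n+12=z, a+6=g, k+12=w, e+6=k.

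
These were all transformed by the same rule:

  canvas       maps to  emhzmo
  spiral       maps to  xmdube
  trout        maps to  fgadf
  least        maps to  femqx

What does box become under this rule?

jan

The output letters match the input read backwards, each shifted +12: canvas reversed is savnac. Read the word backwards and shift each letter +12.
On box: reverse → xob; then shift: x+12=j, o+12=a, b+12=n.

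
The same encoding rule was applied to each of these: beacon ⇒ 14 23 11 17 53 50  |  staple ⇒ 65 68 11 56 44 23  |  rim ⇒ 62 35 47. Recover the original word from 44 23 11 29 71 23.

b(#2)→14 and e(#5)→23: differences scale by 3, so n = 3·pos + 8. Each letter becomes 3×(its alphabet position, a=1..z=26) + 8.
Undoing it on 44 23 11 29 71 23: 44→(44−8)÷3=12=l, 23→(23−8)÷3=5=e, 11→(11−8)÷3=1=a, 29→(29−8)÷3=7=g, 71→(71−8)÷3=21=u, 23→(23−8)÷3=5=e.

league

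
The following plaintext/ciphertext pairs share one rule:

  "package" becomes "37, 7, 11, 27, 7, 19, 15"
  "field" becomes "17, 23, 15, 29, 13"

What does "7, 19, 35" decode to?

ago

p(#16)→37 and a(#1)→7: differences scale by 2, so n = 2·pos + 5. The formula is n = 2×(alphabet index, a=1) + 5.
Reversing it on 7, 19, 35: 7→(7−5)÷2=1=a, 19→(19−5)÷2=7=g, 35→(35−5)÷2=15=o.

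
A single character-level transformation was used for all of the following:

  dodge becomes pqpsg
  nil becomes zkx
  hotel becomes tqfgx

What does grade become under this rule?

sdcpg

Vowels shift forward by 2 and consonants shift forward by 12.
On grade: g(cons)+12=s, r(cons)+12=d, a(vowel)+2=c, d(cons)+12=p, e(vowel)+2=g.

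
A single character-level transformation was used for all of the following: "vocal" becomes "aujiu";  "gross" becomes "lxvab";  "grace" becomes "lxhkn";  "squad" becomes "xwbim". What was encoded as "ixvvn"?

In vocal: v→a is +5, o→u is +6, c→j is +7, a→i is +8 — the shift increases by 1 each position. Letter i (0-indexed) is shifted by i+5, so successive shifts are 5, 6, 7, ….
Decoding ixvvn: i−5=d, x−6=r, v−7=o, v−8=n, n−9=e.

drone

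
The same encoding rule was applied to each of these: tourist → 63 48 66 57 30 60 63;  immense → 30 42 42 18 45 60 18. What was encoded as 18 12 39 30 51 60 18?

eclipse

The formula is n = 3×(alphabet index, a=1) + 3.
Decoding 18 12 39 30 51 60 18: 18→(18−3)÷3=5=e, 12→(12−3)÷3=3=c, 39→(39−3)÷3=12=l, 30→(30−3)÷3=9=i, 51→(51−3)÷3=16=p, 60→(60−3)÷3=19=s, 18→(18−3)÷3=5=e.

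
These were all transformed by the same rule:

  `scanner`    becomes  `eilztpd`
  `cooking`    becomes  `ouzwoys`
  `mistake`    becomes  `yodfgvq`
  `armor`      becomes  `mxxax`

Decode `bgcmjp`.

A repeating key of period 3 is used — shifts +12, +6, +11 over and over.
Undoing it on bgcmjp: b−12=p, g−6=a, c−11=r, m−12=a, j−6=d, p−11=e.

parade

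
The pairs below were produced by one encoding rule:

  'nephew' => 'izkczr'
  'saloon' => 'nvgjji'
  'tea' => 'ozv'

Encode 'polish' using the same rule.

Compare letters: n→i is +21, e→z is +21, p→k is +21 — a constant shift. This is a Caesar cipher with shift 21.
For polish: p+21=k, o+21=j, l+21=g, i+21=d, s+21=n, h+21=c.

kjgdnc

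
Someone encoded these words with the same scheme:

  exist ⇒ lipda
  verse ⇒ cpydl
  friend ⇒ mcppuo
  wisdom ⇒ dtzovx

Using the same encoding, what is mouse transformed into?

tzbdl

Shifts by position in exist: pos 0: e→l (+7), pos 1: x→i (+11), pos 2: i→p (+7), pos 3: s→d (+11) — repeating every 2. The shifts repeat in a cycle of length 2: positions 0,1,… shift by +7, +11, then the pattern repeats.
Applying it to mouse: m+7=t, o+11=z, u+7=b, s+11=d, e+7=l.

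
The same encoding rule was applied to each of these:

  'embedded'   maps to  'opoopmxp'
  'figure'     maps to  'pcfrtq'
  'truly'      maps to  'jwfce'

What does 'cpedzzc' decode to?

rooster

The output letters match the input read backwards, each shifted +11: embedded reversed is deddebme. Read the word backwards and shift each letter +11.
Decoding cpedzzc: shift back: c−11=r, p−11=e, e−11=t, d−11=s, z−11=o, z−11=o, c−11=r → retsoor; then reverse → rooster.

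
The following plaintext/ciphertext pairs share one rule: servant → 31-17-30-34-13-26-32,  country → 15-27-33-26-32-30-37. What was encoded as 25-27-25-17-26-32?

moment

The number is (letter's place in the alphabet, a=1) + 12.
Reversing it on 25-27-25-17-26-32: 25→(25−12)÷1=13=m, 27→(27−12)÷1=15=o, 25→(25−12)÷1=13=m, 17→(17−12)÷1=5=e, 26→(26−12)÷1=14=n, 32→(32−12)÷1=20=t.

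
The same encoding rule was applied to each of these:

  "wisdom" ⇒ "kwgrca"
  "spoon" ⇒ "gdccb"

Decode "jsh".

Compare letters: w→k is +14, i→w is +14, s→g is +14 — a constant shift. It's a constant shift of +14 (ROT14).
Decoding jsh: j−14=v, s−14=e, h−14=t.

vet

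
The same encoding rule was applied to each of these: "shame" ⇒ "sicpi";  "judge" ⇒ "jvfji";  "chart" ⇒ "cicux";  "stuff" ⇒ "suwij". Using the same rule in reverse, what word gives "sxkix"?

swift

In shame: s→s is +0, h→i is +1, a→c is +2, m→p is +3 — the shift increases by 1 each position. Each letter shifts forward by its position index (0, 1, 2, …) — the shift grows by one for each successive letter.
Undoing it on sxkix: s−0=s, x−1=w, k−2=i, i−3=f, x−4=t.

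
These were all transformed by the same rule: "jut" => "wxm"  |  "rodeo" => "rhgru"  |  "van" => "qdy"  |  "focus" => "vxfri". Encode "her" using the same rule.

uhk

The output letters match the input read backwards, each shifted +3: jut reversed is tuj. Two steps: reverse the string, then apply a Caesar shift of +3.
Applying it to her: reverse → reh; then shift: r+3=u, e+3=h, h+3=k.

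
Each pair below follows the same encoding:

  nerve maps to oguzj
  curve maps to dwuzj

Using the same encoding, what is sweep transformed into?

tyhiu

The shift increases by 1 at each position, starting from +1: 1, 2, 3, ….
Applying it to sweep: s+1=t, w+2=y, e+3=h, e+4=i, p+5=u.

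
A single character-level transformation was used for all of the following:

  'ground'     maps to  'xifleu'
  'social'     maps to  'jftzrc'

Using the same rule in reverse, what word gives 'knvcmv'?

twelve

Every letter moves 17 places later in the alphabet, wrapping around z→a.
Undoing it on knvcmv: k−17=t, n−17=w, v−17=e, c−17=l, m−17=v, v−17=e.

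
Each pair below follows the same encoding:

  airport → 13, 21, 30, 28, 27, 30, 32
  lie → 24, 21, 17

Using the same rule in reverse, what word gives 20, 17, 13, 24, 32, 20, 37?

a is letter #1 and maps to 13: an offset of 12. The number is (letter's place in the alphabet, a=1) + 12.
Reversing it on 20, 17, 13, 24, 32, 20, 37: 20→(20−12)÷1=8=h, 17→(17−12)÷1=5=e, 13→(13−12)÷1=1=a, 24→(24−12)÷1=12=l, 32→(32−12)÷1=20=t, 20→(20−12)÷1=8=h, 37→(37−12)÷1=25=y.

healthy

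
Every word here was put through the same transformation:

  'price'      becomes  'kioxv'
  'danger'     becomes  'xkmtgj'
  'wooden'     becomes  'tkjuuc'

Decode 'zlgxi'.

Read the word backwards and shift each letter +6.
Decoding zlgxi: shift back: z−6=t, l−6=f, g−6=a, x−6=r, i−6=c → tfarc; then reverse → craft.

craft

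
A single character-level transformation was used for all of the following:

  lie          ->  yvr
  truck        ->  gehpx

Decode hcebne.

uproar

Compare letters: l→y is +13, i→v is +13, e→r is +13 — a constant shift. Every letter moves 13 places later in the alphabet, wrapping around z→a.
Reversing it on hcebne: h−13=u, c−13=p, e−13=r, b−13=o, n−13=a, e−13=r.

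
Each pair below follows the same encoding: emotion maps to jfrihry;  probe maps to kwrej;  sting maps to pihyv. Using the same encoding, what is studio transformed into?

e(4)→j(9) and m(12)→f(5) fit y≡19x+11 (mod 26); the inverse of 19 mod 26 is 11. This is an affine cipher: with a=0,…,z=25, each position x becomes (19x+11) mod 26.
On studio: s(18)→19·18+11≡15=p; t(19)→19·19+11≡8=i; u(20)→19·20+11≡1=b; d(3)→19·3+11≡16=q; i(8)→19·8+11≡7=h; o(14)→19·14+11≡17=r (all mod 26).

pibqhr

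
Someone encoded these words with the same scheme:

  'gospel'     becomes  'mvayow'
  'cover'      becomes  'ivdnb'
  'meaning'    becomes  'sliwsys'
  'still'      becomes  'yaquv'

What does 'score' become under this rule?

Letter i (0-indexed) is shifted by i+6, so successive shifts are 6, 7, 8, ….
Applying it to score: s+6=y, c+7=j, o+8=w, r+9=a, e+10=o.

yjwao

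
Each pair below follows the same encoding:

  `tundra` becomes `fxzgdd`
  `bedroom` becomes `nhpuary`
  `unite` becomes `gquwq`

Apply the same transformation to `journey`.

vrguzhk

The shifts repeat in a cycle of length 2: positions 0,1,… shift by +12, +3, then the pattern repeats.
Applying it to journey: j+12=v, o+3=r, u+12=g, r+3=u, n+12=z, e+3=h, y+12=k.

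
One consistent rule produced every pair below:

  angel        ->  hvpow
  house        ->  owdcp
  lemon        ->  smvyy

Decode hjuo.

able

In angel: a→h is +7, n→v is +8, g→p is +9, e→o is +10 — the shift increases by 1 each position. Each letter shifts forward by (position + 7), i.e. 7, 8, 9, … — the shift grows by one for each successive letter.
Undoing it on hjuo: h−7=a, j−8=b, u−9=l, o−10=e.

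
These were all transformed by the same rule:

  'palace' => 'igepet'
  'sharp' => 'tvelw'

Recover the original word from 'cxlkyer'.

naughty

The output letters match the input read backwards, each shifted +4: palace reversed is ecalap. The word is reversed, then every letter is shifted forward by 4.
Undoing it on cxlkyer: shift back: c−4=y, x−4=t, l−4=h, k−4=g, y−4=u, e−4=a, r−4=n → ythguan; then reverse → naughty.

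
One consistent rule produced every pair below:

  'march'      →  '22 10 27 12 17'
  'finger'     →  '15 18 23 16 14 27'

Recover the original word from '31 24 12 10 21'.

m is letter #13 and maps to 22: an offset of 9. Each letter is replaced by its alphabet position (a=1..z=26) + 9.
Undoing it on 31 24 12 10 21: 31→(31−9)÷1=22=v, 24→(24−9)÷1=15=o, 12→(12−9)÷1=3=c, 10→(10−9)÷1=1=a, 21→(21−9)÷1=12=l.

vocal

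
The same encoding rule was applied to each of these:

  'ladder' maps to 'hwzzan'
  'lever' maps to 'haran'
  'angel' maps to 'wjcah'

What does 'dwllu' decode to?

happy

Compare letters: l→h is +22, a→w is +22, d→z is +22 — a constant shift. This is a Caesar cipher with shift 22.
Decoding dwllu: d−22=h, w−22=a, l−22=p, l−22=p, u−22=y.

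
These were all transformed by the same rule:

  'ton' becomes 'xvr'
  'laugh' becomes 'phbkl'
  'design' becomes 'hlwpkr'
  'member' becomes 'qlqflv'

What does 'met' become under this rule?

qlx

The shift depends on letter class: consonant t→x is +4, but vowel o→v is +7. Two shifts are in play — +7 for a/e/i/o/u, +4 for every other letter.
Applying it to met: m(cons)+4=q, e(vowel)+7=l, t(cons)+4=x.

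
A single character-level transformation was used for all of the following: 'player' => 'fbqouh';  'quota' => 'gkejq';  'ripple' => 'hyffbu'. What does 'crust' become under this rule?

Each letter is shifted forward by 16 in the alphabet (a Caesar shift of +16).
On crust: c+16=s, r+16=h, u+16=k, s+16=i, t+16=j.

shkij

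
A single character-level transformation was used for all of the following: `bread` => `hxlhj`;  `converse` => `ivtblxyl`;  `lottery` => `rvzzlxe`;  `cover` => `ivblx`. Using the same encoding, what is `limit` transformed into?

The shift depends on letter class: consonant b→h is +6, but vowel e→l is +7. The rule splits by letter class: vowels +7, consonants +6.
Applying it to limit: l(cons)+6=r, i(vowel)+7=p, m(cons)+6=s, i(vowel)+7=p, t(cons)+6=z.

rpspz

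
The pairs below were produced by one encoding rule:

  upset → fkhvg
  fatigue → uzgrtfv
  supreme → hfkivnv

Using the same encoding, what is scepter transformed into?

u(20)→f(5) and p(15)→k(10) fit y≡25x+25 (mod 26); the inverse of 25 mod 26 is 25. This is an affine cipher: with a=0,…,z=25, each position x becomes (25x+25) mod 26.
Applying it to scepter: s(18)→25·18+25≡7=h; c(2)→25·2+25≡23=x; e(4)→25·4+25≡21=v; p(15)→25·15+25≡10=k; t(19)→25·19+25≡6=g; e(4)→25·4+25≡21=v; r(17)→25·17+25≡8=i (all mod 26).

hxvkgvi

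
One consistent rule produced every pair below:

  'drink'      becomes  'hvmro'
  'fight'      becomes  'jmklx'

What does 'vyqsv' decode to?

Every letter moves 4 places later in the alphabet, wrapping around z→a.
Undoing it on vyqsv: v−4=r, y−4=u, q−4=m, s−4=o, v−4=r.

rumor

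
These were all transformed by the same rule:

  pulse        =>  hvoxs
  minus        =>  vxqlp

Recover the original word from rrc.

Read the word backwards and shift each letter +3.
Undoing it on rrc: shift back: r−3=o, r−3=o, c−3=z → ooz; then reverse → zoo.

zoo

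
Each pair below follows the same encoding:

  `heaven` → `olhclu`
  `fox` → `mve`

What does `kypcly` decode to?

driver

Compare letters: h→o is +7, e→l is +7, a→h is +7 — a constant shift. It's a constant shift of +7 (ROT7).
Undoing it on kypcly: k−7=d, y−7=r, p−7=i, c−7=v, l−7=e, y−7=r.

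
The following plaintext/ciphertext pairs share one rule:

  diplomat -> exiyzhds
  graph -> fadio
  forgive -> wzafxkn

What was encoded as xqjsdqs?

d(3)→e(4) and i(8)→x(23) fit y≡9x+3 (mod 26); the inverse of 9 mod 26 is 3. Treating letters as 0–25, the rule is x ↦ 9x + 3 (mod 26).
Undoing it on xqjsdqs: x(23)→3·(23−3)≡8=i; q(16)→3·(16−3)≡13=n; j(9)→3·(9−3)≡18=s; s(18)→3·(18−3)≡19=t; d(3)→3·(3−3)≡0=a; q(16)→3·(16−3)≡13=n; s(18)→3·(18−3)≡19=t (all mod 26).

instant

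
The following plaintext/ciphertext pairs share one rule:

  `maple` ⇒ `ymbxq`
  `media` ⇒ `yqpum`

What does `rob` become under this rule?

This is a Caesar cipher with shift 12.
Applying it to rob: r+12=d, o+12=a, b+12=n.

dan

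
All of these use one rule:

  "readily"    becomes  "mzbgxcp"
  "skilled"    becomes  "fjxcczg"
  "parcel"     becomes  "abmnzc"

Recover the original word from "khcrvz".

volume

r(17)→m(12) and e(4)→z(25) fit y≡19x+1 (mod 26); the inverse of 19 mod 26 is 11. Each letter's alphabet position (a=0..z=25) is mapped through 19·x+1 mod 26 — an affine cipher.
Reversing it on khcrvz: k(10)→11·(10−1)≡21=v; h(7)→11·(7−1)≡14=o; c(2)→11·(2−1)≡11=l; r(17)→11·(17−1)≡20=u; v(21)→11·(21−1)≡12=m; z(25)→11·(25−1)≡4=e (all mod 26).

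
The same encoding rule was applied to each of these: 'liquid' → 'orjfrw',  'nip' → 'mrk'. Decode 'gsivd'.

Each pair mirrors across the alphabet (l↔o, i↔r, q↔j): positions sum to 25. This is the alphabet-reversal cipher (Atbash): a becomes z, b becomes y, etc.
Reversing it on gsivd: g↔t, s↔h, i↔r, v↔e, d↔w.

threw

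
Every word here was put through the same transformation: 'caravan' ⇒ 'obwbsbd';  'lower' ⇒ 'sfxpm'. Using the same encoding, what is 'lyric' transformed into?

djszm

The output letters match the input read backwards, each shifted +1: caravan reversed is navarac. Two steps: reverse the string, then apply a Caesar shift of +1.
On lyric: reverse → ciryl; then shift: c+1=d, i+1=j, r+1=s, y+1=z, l+1=m.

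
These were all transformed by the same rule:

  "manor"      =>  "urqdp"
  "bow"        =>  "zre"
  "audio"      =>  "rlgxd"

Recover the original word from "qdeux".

urban

The output letters match the input read backwards, each shifted +3: manor reversed is ronam. The word is reversed, then every letter is shifted forward by 3.
Undoing it on qdeux: shift back: q−3=n, d−3=a, e−3=b, u−3=r, x−3=u → nabru; then reverse → urban.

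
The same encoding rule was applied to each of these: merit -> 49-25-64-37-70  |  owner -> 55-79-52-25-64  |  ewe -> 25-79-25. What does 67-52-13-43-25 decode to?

m(#13)→49 and e(#5)→25: differences scale by 3, so n = 3·pos + 10. The formula is n = 3×(alphabet index, a=1) + 10.
Reversing it on 67-52-13-43-25: 67→(67−10)÷3=19=s, 52→(52−10)÷3=14=n, 13→(13−10)÷3=1=a, 43→(43−10)÷3=11=k, 25→(25−10)÷3=5=e.

snake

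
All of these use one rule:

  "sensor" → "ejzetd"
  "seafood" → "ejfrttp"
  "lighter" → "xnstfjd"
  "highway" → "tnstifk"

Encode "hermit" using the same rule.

The shift depends on letter class: consonant s→e is +12, but vowel e→j is +5. Vowels shift forward by 5 and consonants shift forward by 12.
On hermit: h(cons)+12=t, e(vowel)+5=j, r(cons)+12=d, m(cons)+12=y, i(vowel)+5=n, t(cons)+12=f.

tjdynf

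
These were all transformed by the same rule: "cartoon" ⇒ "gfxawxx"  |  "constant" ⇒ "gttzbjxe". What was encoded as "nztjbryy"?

Each letter shifts forward by (position + 4), i.e. 4, 5, 6, … — the shift grows by one for each successive letter.
Reversing it on nztjbryy: n−4=j, z−5=u, t−6=n, j−7=c, b−8=t, r−9=i, y−10=o, y−11=n.

junction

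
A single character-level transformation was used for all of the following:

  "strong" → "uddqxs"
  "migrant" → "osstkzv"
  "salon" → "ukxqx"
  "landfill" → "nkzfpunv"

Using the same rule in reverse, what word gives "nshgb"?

Shifts by position in strong: pos 0: s→u (+2), pos 1: t→d (+10), pos 2: r→d (+12), pos 3: o→q (+2), pos 4: n→x (+10), pos 5: g→s (+12) — repeating every 3. It's a Vigenère-style cipher with numeric key [2,10,12]: position i shifts by key[i mod 3].
Reversing it on nshgb: n−2=l, s−10=i, h−12=v, g−2=e, b−10=r.

liver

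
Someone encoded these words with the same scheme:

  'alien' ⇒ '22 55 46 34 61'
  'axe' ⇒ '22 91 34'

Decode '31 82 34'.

due

a(#1)→22 and l(#12)→55: differences scale by 3, so n = 3·pos + 19. The formula is n = 3×(alphabet index, a=1) + 19.
Reversing it on 31 82 34: 31→(31−19)÷3=4=d, 82→(82−19)÷3=21=u, 34→(34−19)÷3=5=e.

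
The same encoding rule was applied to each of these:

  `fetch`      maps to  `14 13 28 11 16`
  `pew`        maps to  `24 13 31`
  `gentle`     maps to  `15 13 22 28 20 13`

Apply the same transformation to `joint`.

18 23 17 22 28

The number is (letter's place in the alphabet, a=1) + 8.
On joint: j=10→18, o=15→23, i=9→17, n=14→22, t=20→28.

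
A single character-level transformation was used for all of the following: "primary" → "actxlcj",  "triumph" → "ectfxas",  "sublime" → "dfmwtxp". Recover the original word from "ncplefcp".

This is a Caesar cipher with shift 11.
Undoing it on ncplefcp: n−11=c, c−11=r, p−11=e, l−11=a, e−11=t, f−11=u, c−11=r, p−11=e.

creature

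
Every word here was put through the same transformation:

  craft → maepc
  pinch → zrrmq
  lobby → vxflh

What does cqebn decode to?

Shifts by position in craft: pos 0: c→m (+10), pos 1: r→a (+9), pos 2: a→e (+4), pos 3: f→p (+10), pos 4: t→c (+9) — repeating every 3. It's a Vigenère-style cipher with numeric key [10,9,4]: position i shifts by key[i mod 3].
Decoding cqebn: c−10=s, q−9=h, e−4=a, b−10=r, n−9=e.

share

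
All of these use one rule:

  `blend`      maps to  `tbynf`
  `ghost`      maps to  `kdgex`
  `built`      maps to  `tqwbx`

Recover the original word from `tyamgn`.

beacon

b(1)→t(19) and l(11)→b(1) fit y≡19x+0 (mod 26); the inverse of 19 mod 26 is 11. Treating letters as 0–25, the rule is x ↦ 19x + 0 (mod 26).
Undoing it on tyamgn: t(19)→11·(19−0)≡1=b; y(24)→11·(24−0)≡4=e; a(0)→11·(0−0)≡0=a; m(12)→11·(12−0)≡2=c; g(6)→11·(6−0)≡14=o; n(13)→11·(13−0)≡13=n (all mod 26).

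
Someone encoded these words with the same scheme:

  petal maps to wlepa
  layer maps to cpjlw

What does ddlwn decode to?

class

The output letters match the input read backwards, each shifted +11: petal reversed is latep. Two steps: reverse the string, then apply a Caesar shift of +11.
Decoding ddlwn: shift back: d−11=s, d−11=s, l−11=a, w−11=l, n−11=c → ssalc; then reverse → class.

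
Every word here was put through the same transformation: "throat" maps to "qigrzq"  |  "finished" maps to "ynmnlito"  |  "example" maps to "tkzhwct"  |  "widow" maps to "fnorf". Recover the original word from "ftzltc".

Treating letters as 0–25, the rule is x ↦ 5x + 25 (mod 26).
Reversing it on ftzltc: f(5)→21·(5−25)≡22=w; t(19)→21·(19−25)≡4=e; z(25)→21·(25−25)≡0=a; l(11)→21·(11−25)≡18=s; t(19)→21·(19−25)≡4=e; c(2)→21·(2−25)≡11=l (all mod 26).

weasel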